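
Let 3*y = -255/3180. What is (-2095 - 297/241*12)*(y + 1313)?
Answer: -424589196409/153276 ≈ -2.7701e+6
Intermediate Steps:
y = -17/636 (y = (-255/3180)/3 = (-255*1/3180)/3 = (⅓)*(-17/212) = -17/636 ≈ -0.026730)
(-2095 - 297/241*12)*(y + 1313) = (-2095 - 297/241*12)*(-17/636 + 1313) = (-2095 - 297*1/241*12)*(835051/636) = (-2095 - 297/241*12)*(835051/636) = (-2095 - 3564/241)*(835051/636) = -508459/241*835051/636 = -424589196409/153276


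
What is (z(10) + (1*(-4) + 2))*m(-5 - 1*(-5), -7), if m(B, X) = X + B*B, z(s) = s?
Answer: -56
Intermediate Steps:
m(B, X) = X + B²
(z(10) + (1*(-4) + 2))*m(-5 - 1*(-5), -7) = (10 + (1*(-4) + 2))*(-7 + (-5 - 1*(-5))²) = (10 + (-4 + 2))*(-7 + (-5 + 5)²) = (10 - 2)*(-7 + 0²) = 8*(-7 + 0) = 8*(-7) = -56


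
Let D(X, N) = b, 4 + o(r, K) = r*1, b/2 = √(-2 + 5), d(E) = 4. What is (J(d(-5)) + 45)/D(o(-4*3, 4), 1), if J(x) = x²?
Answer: 61*√3/6 ≈ 17.609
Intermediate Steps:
b = 2*√3 (b = 2*√(-2 + 5) = 2*√3 ≈ 3.4641)
o(r, K) = -4 + r (o(r, K) = -4 + r*1 = -4 + r)
D(X, N) = 2*√3
(J(d(-5)) + 45)/D(o(-4*3, 4), 1) = (4² + 45)/((2*√3)) = (16 + 45)*(√3/6) = 61*(√3/6) = 61*√3/6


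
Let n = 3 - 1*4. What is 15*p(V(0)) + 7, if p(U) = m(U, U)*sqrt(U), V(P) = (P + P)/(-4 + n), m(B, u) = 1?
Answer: 7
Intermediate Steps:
n = -1 (n = 3 - 4 = -1)
V(P) = -2*P/5 (V(P) = (P + P)/(-4 - 1) = (2*P)/(-5) = (2*P)*(-1/5) = -2*P/5)
p(U) = sqrt(U) (p(U) = 1*sqrt(U) = sqrt(U))
15*p(V(0)) + 7 = 15*sqrt(-2/5*0) + 7 = 15*sqrt(0) + 7 = 15*0 + 7 = 0 + 7 = 7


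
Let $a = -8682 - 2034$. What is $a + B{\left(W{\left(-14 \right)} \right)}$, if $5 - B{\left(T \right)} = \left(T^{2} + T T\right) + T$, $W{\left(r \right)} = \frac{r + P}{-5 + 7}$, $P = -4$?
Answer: $-10864$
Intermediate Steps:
$W{\left(r \right)} = -2 + \frac{r}{2}$ ($W{\left(r \right)} = \frac{r - 4}{-5 + 7} = \frac{-4 + r}{2} = \left(-4 + r\right) \frac{1}{2} = -2 + \frac{r}{2}$)
$a = -10716$
$B{\left(T \right)} = 5 - T - 2 T^{2}$ ($B{\left(T \right)} = 5 - \left(\left(T^{2} + T T\right) + T\right) = 5 - \left(\left(T^{2} + T^{2}\right) + T\right) = 5 - \left(2 T^{2} + T\right) = 5 - \left(T + 2 T^{2}\right) = 5 - T - 2 T^{2}$)
$a + B{\left(W{\left(-14 \right)} \right)} = -10716 - \left(-7 - 7 + 2 \left(-2 + \frac{1}{2} \left(-14\right)\right)^{2}\right) = -10716 - \left(-14 + 2 \left(-2 - 7\right)^{2}\right) = -10716 - \left(-14 + 162\right) = -10716 + \left(5 + 9 - 162\right) = -10716 - 148 = -10864$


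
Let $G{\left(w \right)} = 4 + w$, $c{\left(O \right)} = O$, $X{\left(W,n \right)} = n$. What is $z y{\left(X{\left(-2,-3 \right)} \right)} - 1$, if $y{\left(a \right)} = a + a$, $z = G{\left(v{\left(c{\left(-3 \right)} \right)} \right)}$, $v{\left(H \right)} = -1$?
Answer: $-19$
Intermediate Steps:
$z = 3$ ($z = 4 - 1 = 3$)
$y{\left(a \right)} = 2 a$
$z y{\left(X{\left(-2,-3 \right)} \right)} - 1 = 3 \cdot 2 \left(-3\right) - 1 = 3 \left(-6\right) - 1 = -18 - 1 = -19$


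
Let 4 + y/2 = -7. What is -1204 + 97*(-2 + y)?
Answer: -3532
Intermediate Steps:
y = -22 (y = -8 + 2*(-7) = -8 - 14 = -22)
-1204 + 97*(-2 + y) = -1204 + 97*(-2 - 22) = -1204 + 97*(-24) = -1204 - 2328 = -3532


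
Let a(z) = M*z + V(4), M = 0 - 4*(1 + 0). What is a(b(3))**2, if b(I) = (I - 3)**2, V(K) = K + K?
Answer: 64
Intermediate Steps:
M = -4 (M = 0 - 4*1 = 0 - 4 = -4)
V(K) = 2*K
b(I) = (-3 + I)**2
a(z) = 8 - 4*z (a(z) = -4*z + 2*4 = -4*z + 8 = 8 - 4*z)
a(b(3))**2 = (8 - 4*(-3 + 3)**2)**2 = (8 - 4*0**2)**2 = (8 - 4*0)**2 = (8 + 0)**2 = 8**2 = 64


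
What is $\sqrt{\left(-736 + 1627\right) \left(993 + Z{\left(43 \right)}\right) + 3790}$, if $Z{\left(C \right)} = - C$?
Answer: $8 \sqrt{13285} \approx 922.08$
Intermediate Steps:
$\sqrt{\left(-736 + 1627\right) \left(993 + Z{\left(43 \right)}\right) + 3790} = \sqrt{\left(-736 + 1627\right) \left(993 - 43\right) + 3790} = \sqrt{891 \left(993 - 43\right) + 3790} = \sqrt{891 \cdot 950 + 3790} = \sqrt{846450 + 3790} = \sqrt{850240} = 8 \sqrt{13285}$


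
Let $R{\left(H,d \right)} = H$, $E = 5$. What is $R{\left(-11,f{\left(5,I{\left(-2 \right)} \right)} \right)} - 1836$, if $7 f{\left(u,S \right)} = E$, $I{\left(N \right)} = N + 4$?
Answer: $-1847$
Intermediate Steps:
$I{\left(N \right)} = 4 + N$
$f{\left(u,S \right)} = \frac{5}{7}$ ($f{\left(u,S \right)} = \frac{1}{7} \cdot 5 = \frac{5}{7}$)
$R{\left(-11,f{\left(5,I{\left(-2 \right)} \right)} \right)} - 1836 = -11 - 1836 = -1847$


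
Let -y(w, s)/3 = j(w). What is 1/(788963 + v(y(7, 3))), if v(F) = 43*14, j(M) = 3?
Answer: 1/789565 ≈ 1.2665e-6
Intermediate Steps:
y(w, s) = -9 (y(w, s) = -3*3 = -9)
v(F) = 602
1/(788963 + v(y(7, 3))) = 1/(788963 + 602) = 1/789565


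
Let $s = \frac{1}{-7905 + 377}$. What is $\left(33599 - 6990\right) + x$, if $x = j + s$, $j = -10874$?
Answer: $\frac{118453079}{7528} \approx 15735.0$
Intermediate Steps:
$s = - \frac{1}{7528}$ ($s = \frac{1}{-7528} = - \frac{1}{7528} \approx -0.00013284$)
$x = - \frac{81859473}{7528}$ ($x = -10874 - \frac{1}{7528} = - \frac{81859473}{7528} \approx -10874.0$)
$\left(33599 - 6990\right) + x = \left(33599 - 6990\right) - \frac{81859473}{7528} = 26609 - \frac{81859473}{7528} = \frac{118453079}{7528}$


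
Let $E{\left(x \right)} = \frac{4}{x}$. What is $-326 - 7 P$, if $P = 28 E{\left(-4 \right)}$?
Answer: $-130$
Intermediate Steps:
$P = -28$ ($P = 28 \frac{4}{-4} = 28 \cdot 4 \left(- \frac{1}{4}\right) = 28 \left(-1\right) = -28$)
$-326 - 7 P = -326 - -196 = -326 + 196 = -130$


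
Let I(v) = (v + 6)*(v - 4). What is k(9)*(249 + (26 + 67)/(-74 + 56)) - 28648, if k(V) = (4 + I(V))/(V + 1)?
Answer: -1603303/60 ≈ -26722.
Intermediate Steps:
I(v) = (-4 + v)*(6 + v) (I(v) = (6 + v)*(-4 + v) = (-4 + v)*(6 + v))
k(V) = (-20 + V**2 + 2*V)/(1 + V) (k(V) = (4 + (-24 + V**2 + 2*V))/(V + 1) = (-20 + V**2 + 2*V)/(1 + V))
k(9)*(249 + (26 + 67)/(-74 + 56)) - 28648 = ((-20 + 9**2 + 2*9)/(1 + 9))*(249 + (26 + 67)/(-74 + 56)) - 28648 = ((-20 + 81 + 18)/10)*(249 + 93/(-18)) - 28648 = ((1/10)*79)*(249 + 93*(-1/18)) - 28648 = 79*(249 - 31/6)/10 - 28648 = (79/10)*(1463/6) - 28648 = 115577/60 - 28648 = -1603303/60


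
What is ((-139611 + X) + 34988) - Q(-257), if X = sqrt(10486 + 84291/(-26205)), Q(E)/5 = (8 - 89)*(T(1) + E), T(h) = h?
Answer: -208303 + 11*sqrt(6610237455)/8735 ≈ -2.0820e+5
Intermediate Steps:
Q(E) = -405 - 405*E (Q(E) = 5*((8 - 89)*(1 + E)) = 5*(-81*(1 + E)) = 5*(-81 - 81*E) = -405 - 405*E)
X = 11*sqrt(6610237455)/8735 (X = sqrt(10486 + 84291*(-1/26205)) = sqrt(10486 - 28097/8735) = sqrt(91567113/8735) = 11*sqrt(6610237455)/8735 ≈ 102.39)
((-139611 + X) + 34988) - Q(-257) = ((-139611 + 11*sqrt(6610237455)/8735) + 34988) - (-405 - 405*(-257)) = (-104623 + 11*sqrt(6610237455)/8735) - (-405 + 104085) = (-104623 + 11*sqrt(6610237455)/8735) - 1*103680 = (-104623 + 11*sqrt(6610237455)/8735) - 103680 = -208303 + 11*sqrt(6610237455)/8735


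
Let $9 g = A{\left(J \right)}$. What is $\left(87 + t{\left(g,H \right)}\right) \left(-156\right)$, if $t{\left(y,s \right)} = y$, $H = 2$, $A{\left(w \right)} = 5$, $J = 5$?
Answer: $- \frac{40976}{3} \approx -13659.0$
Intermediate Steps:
$g = \frac{5}{9}$ ($g = \frac{1}{9} \cdot 5 = \frac{5}{9} \approx 0.55556$)
$\left(87 + t{\left(g,H \right)}\right) \left(-156\right) = \left(87 + \frac{5}{9}\right) \left(-156\right) = \frac{788}{9} \left(-156\right) = - \frac{40976}{3}$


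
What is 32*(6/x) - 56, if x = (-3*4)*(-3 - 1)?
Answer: -52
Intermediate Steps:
x = 48 (x = -12*(-4) = 48)
32*(6/x) - 56 = 32*(6/48) - 56 = 32*(6*(1/48)) - 56 = 32*(⅛) - 56 = 4 - 56 = -52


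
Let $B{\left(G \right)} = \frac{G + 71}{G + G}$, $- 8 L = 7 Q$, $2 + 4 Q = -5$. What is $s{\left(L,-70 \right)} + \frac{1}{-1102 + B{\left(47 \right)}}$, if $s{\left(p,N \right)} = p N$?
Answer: $- \frac{88726277}{827760} \approx -107.19$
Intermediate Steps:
$Q = - \frac{7}{4}$ ($Q = - \frac{1}{2} + \frac{1}{4} \left(-5\right) = - \frac{1}{2} - \frac{5}{4} = - \frac{7}{4} \approx -1.75$)
$L = \frac{49}{32}$ ($L = - \frac{7 \left(- \frac{7}{4}\right)}{8} = \left(- \frac{1}{8}\right) \left(- \frac{49}{4}\right) = \frac{49}{32} \approx 1.5313$)
$s{\left(p,N \right)} = N p$
$B{\left(G \right)} = \frac{71 + G}{2 G}$
$s{\left(L,-70 \right)} + \frac{1}{-1102 + B{\left(47 \right)}} = \left(-70\right) \frac{49}{32} + \frac{1}{-1102 + \frac{71 + 47}{2 \cdot 47}} = - \frac{1715}{16} + \frac{1}{-1102 + \frac{1}{2} \cdot \frac{1}{47} \cdot 118} = - \frac{1715}{16} + \frac{1}{-1102 + \frac{59}{47}} = - \frac{1715}{16} + \frac{1}{- \frac{51735}{47}} = - \frac{1715}{16} - \frac{47}{51735} = - \frac{88726277}{827760}$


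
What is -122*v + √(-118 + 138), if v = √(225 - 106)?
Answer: -122*√119 + 2*√5 ≈ -1326.4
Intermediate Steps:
v = √119 ≈ 10.909
-122*v + √(-118 + 138) = -122*√119 + √(-118 + 138) = -122*√119 + √20 = -122*√119 + 2*√5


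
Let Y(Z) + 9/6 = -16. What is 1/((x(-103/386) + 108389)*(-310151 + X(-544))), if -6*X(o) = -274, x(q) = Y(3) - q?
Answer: -193/6486085935772 ≈ -2.9756e-11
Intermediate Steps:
Y(Z) = -35/2 (Y(Z) = -3/2 - 16 = -35/2)
x(q) = -35/2 - q
X(o) = 137/3 (X(o) = -⅙*(-274) = 137/3)
1/((x(-103/386) + 108389)*(-310151 + X(-544))) = 1/(((-35/2 - (-103)/386) + 108389)*(-310151 + 137/3)) = 1/(((-35/2 - (-103)/386) + 108389)*(-930316/3)) = 1/(((-35/2 - 1*(-103/386)) + 108389)*(-930316/3)) = 1/(((-35/2 + 103/386) + 108389)*(-930316/3)) = 1/((-3326/193 + 108389)*(-930316/3)) = 1/((20915751/193)*(-930316/3)) = 1/(-6486085935772/193) = -193/6486085935772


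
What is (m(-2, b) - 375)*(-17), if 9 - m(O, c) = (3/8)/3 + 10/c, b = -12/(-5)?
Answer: 151079/24 ≈ 6295.0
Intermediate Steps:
b = 12/5 (b = -12*(-1/5) = 12/5 ≈ 2.4000)
m(O, c) = 71/8 - 10/c (m(O, c) = 9 - ((3/8)/3 + 10/c) = 9 - ((3*(1/8))*(1/3) + 10/c) = 9 - ((3/8)*(1/3) + 10/c) = 9 - (1/8 + 10/c) = 9 + (-1/8 - 10/c) = 71/8 - 10/c)
(m(-2, b) - 375)*(-17) = ((71/8 - 10/12/5) - 375)*(-17) = ((71/8 - 10*5/12) - 375)*(-17) = ((71/8 - 25/6) - 375)*(-17) = (113/24 - 375)*(-17) = -8887/24*(-17) = 151079/24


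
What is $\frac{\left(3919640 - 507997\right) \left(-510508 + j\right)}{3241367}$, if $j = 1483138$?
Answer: $\frac{3318266331090}{3241367} \approx 1.0237 \cdot 10^{6}$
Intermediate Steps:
$\frac{\left(3919640 - 507997\right) \left(-510508 + j\right)}{3241367} = \frac{\left(3919640 - 507997\right) \left(-510508 + 1483138\right)}{3241367} = 3411643 \cdot 972630 \cdot \frac{1}{3241367} = 3318266331090 \cdot \frac{1}{3241367} = \frac{3318266331090}{3241367}$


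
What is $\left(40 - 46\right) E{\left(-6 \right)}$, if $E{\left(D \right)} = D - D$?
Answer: $0$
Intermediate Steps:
$E{\left(D \right)} = 0$
$\left(40 - 46\right) E{\left(-6 \right)} = \left(40 - 46\right) 0 = \left(-6\right) 0 = 0$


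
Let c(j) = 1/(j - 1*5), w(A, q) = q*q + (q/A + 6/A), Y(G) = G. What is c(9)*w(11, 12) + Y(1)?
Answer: 823/22 ≈ 37.409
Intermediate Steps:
w(A, q) = q² + 6/A + q/A (w(A, q) = q² + (6/A + q/A) = q² + 6/A + q/A)
c(j) = 1/(-5 + j) (c(j) = 1/(j - 5) = 1/(-5 + j))
c(9)*w(11, 12) + Y(1) = ((6 + 12 + 11*12²)/11)/(-5 + 9) + 1 = ((6 + 12 + 11*144)/11)/4 + 1 = ((6 + 12 + 1584)/11)/4 + 1 = ((1/11)*1602)/4 + 1 = (¼)*(1602/11) + 1 = 801/22 + 1 = 823/22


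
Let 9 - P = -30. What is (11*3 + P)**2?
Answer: 5184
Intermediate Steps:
P = 39 (P = 9 - 1*(-30) = 9 + 30 = 39)
(11*3 + P)**2 = (11*3 + 39)**2 = (33 + 39)**2 = 72**2 = 5184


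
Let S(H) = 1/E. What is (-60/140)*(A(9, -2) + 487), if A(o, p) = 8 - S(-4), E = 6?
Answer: -2969/14 ≈ -212.07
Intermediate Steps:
S(H) = 1/6
A(o, p) = 47/6 (A(o, p) = 8 - 1*1/6 = 8 - 1/6 = 47/6)
(-60/140)*(A(9, -2) + 487) = (-60/140)*(47/6 + 487) = -60*1/140*(2969/6) = -3/7*2969/6 = -2969/14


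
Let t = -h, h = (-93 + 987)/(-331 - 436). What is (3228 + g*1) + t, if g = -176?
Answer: 2341778/767 ≈ 3053.2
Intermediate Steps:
h = -894/767 (h = 894/(-767) = 894*(-1/767) = -894/767 ≈ -1.1656)
t = 894/767 (t = -1*(-894/767) = 894/767 ≈ 1.1656)
(3228 + g*1) + t = (3228 - 176*1) + 894/767 = (3228 - 176) + 894/767 = 3052 + 894/767 = 2341778/767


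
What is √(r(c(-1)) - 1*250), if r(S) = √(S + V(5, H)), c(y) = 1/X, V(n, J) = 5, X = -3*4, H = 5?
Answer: √(-9000 + 6*√177)/6 ≈ 15.741*I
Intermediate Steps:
X = -12
c(y) = -1/12 (c(y) = 1/(-12) = -1/12)
r(S) = √(5 + S) (r(S) = √(S + 5) = √(5 + S))
√(r(c(-1)) - 1*250) = √(√(5 - 1/12) - 1*250) = √(√(59/12) - 250) = √(√177/6 - 250) = √(-250 + √177/6)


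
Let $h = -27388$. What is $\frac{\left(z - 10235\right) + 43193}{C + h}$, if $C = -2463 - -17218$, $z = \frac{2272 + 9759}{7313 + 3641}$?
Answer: $- \frac{361033963}{138381882} \approx -2.609$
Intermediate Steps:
$z = \frac{12031}{10954} \approx 1.0983$
$C = 14755$ ($C = -2463 + 17218 = 14755$)
$\frac{\left(z - 10235\right) + 43193}{C + h} = \frac{\left(\frac{12031}{10954} - 10235\right) + 43193}{14755 - 27388} = \frac{\left(\frac{12031}{10954} - 10235\right) + 43193}{-12633} = \left(- \frac{112102159}{10954} + 43193\right) \left(- \frac{1}{12633}\right) = \frac{361033963}{10954} \left(- \frac{1}{12633}\right) = - \frac{361033963}{138381882}$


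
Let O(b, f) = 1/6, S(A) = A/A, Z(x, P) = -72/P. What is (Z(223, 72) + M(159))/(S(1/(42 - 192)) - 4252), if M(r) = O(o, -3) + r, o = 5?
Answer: -73/1962 ≈ -0.037207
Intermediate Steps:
S(A) = 1
O(b, f) = ⅙
M(r) = ⅙ + r
(Z(223, 72) + M(159))/(S(1/(42 - 192)) - 4252) = (-72/72 + (⅙ + 159))/(1 - 4252) = (-72*1/72 + 955/6)/(-4251) = (-1 + 955/6)*(-1/4251) = (949/6)*(-1/4251) = -73/1962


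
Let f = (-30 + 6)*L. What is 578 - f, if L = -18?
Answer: 146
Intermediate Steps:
f = 432 (f = (-30 + 6)*(-18) = -24*(-18) = 432)
578 - f = 578 - 1*432 = 578 - 432 = 146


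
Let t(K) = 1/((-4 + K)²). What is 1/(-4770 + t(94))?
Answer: -8100/38636999 ≈ -0.00020964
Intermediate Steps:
t(K) = (-4 + K)⁻²
1/(-4770 + t(94)) = 1/(-4770 + (-4 + 94)⁻²) = 1/(-4770 + 90⁻²) = 1/(-4770 + 1/8100) = 1/(-38636999/8100) = -8100/38636999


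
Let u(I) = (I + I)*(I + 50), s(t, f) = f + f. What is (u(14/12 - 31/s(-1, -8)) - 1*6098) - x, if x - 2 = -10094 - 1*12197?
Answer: 19031833/1152 ≈ 16521.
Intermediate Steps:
s(t, f) = 2*f
u(I) = 2*I*(50 + I) (u(I) = (2*I)*(50 + I) = 2*I*(50 + I))
x = -22289 (x = 2 + (-10094 - 1*12197) = 2 + (-10094 - 12197) = 2 - 22291 = -22289)
(u(14/12 - 31/s(-1, -8)) - 1*6098) - x = (2*(14/12 - 31/(2*(-8)))*(50 + (14/12 - 31/(2*(-8)))) - 1*6098) - 1*(-22289) = (2*(14*(1/12) - 31/(-16))*(50 + (14*(1/12) - 31/(-16))) - 6098) + 22289 = (2*(7/6 - 31*(-1/16))*(50 + (7/6 - 31*(-1/16))) - 6098) + 22289 = (2*(7/6 + 31/16)*(50 + (7/6 + 31/16)) - 6098) + 22289 = (2*(149/48)*(50 + 149/48) - 6098) + 22289 = (2*(149/48)*(2549/48) - 6098) + 22289 = (379801/1152 - 6098) + 22289 = -6645095/1152 + 22289 = 19031833/1152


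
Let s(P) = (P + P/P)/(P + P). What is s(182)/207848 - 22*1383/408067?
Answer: -209259566001/2806635561184 ≈ -0.074559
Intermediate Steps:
s(P) = (1 + P)/(2*P) (s(P) = (P + 1)/((2*P)) = (1 + P)*(1/(2*P)) = (1 + P)/(2*P))
s(182)/207848 - 22*1383/408067 = ((1/2)*(1 + 182)/182)/207848 - 22*1383/408067 = ((1/2)*(1/182)*183)*(1/207848) - 30426*1/408067 = (183/364)*(1/207848) - 2766/37097 = 183/75656672 - 2766/37097 = -209259566001/2806635561184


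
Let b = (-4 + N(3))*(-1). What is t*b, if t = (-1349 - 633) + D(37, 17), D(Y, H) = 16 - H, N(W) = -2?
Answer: -11898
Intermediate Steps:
b = 6 (b = (-4 - 2)*(-1) = -6*(-1) = 6)
t = -1983 (t = (-1349 - 633) + (16 - 1*17) = -1982 + (16 - 17) = -1982 - 1 = -1983)
t*b = -1983*6 = -11898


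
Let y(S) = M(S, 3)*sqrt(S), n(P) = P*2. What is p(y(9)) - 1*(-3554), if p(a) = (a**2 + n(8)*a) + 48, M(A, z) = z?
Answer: 3827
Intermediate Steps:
n(P) = 2*P
y(S) = 3*sqrt(S)
p(a) = 48 + a**2 + 16*a (p(a) = (a**2 + (2*8)*a) + 48 = (a**2 + 16*a) + 48 = 48 + a**2 + 16*a)
p(y(9)) - 1*(-3554) = (48 + (3*sqrt(9))**2 + 16*(3*sqrt(9))) - 1*(-3554) = (48 + (3*3)**2 + 16*(3*3)) + 3554 = (48 + 9**2 + 16*9) + 3554 = (48 + 81 + 144) + 3554 = 273 + 3554 = 3827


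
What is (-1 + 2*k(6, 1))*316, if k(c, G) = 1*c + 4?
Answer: 6004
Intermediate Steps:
k(c, G) = 4 + c (k(c, G) = c + 4 = 4 + c)
(-1 + 2*k(6, 1))*316 = (-1 + 2*(4 + 6))*316 = (-1 + 2*10)*316 = (-1 + 20)*316 = 19*316 = 6004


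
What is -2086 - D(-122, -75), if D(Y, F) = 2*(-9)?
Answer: -2068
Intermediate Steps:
D(Y, F) = -18
-2086 - D(-122, -75) = -2086 - 1*(-18) = -2086 + 18 = -2068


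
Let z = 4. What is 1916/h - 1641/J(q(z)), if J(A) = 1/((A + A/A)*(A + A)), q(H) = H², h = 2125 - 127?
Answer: -891810338/999 ≈ -8.9270e+5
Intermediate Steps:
h = 1998
J(A) = 1/(2*A*(1 + A)) (J(A) = 1/((A + 1)*(2*A)) = 1/((1 + A)*(2*A)) = 1/(2*A*(1 + A)))
1916/h - 1641/J(q(z)) = 1916/1998 - 1641/(1/(2*(4²)*(1 + 4²))) = 1916*(1/1998) - 1641/((½)/(16*(1 + 16))) = 958/999 - 1641/((½)*(1/16)/17) = 958/999 - 1641/((½)*(1/16)*(1/17)) = 958/999 - 1641/1/544 = 958/999 - 1641*544 = 958/999 - 892704 = -891810338/999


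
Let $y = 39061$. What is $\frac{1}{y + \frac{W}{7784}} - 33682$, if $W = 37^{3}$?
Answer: $- \frac{10242745940530}{304101477} \approx -33682.0$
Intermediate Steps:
$W = 50653$
$\frac{1}{y + \frac{W}{7784}} - 33682 = \frac{1}{39061 + \frac{50653}{7784}} - 33682 = \frac{1}{\frac{304101477}{7784}} - 33682 = \frac{7784}{304101477} - 33682 = - \frac{10242745940530}{304101477}$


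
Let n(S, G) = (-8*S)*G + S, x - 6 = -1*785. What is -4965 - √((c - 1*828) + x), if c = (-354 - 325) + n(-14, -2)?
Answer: -4965 - 2*I*√631 ≈ -4965.0 - 50.239*I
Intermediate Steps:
x = -779 (x = 6 - 1*785 = 6 - 785 = -779)
n(S, G) = S - 8*G*S (n(S, G) = -8*G*S + S = S - 8*G*S)
c = -917 (c = (-354 - 325) - 14*(1 - 8*(-2)) = -679 - 14*(1 + 16) = -679 - 14*17 = -679 - 238 = -917)
-4965 - √((c - 1*828) + x) = -4965 - √((-917 - 1*828) - 779) = -4965 - √((-917 - 828) - 779) = -4965 - √(-1745 - 779) = -4965 - √(-2524) = -4965 - 2*I*√631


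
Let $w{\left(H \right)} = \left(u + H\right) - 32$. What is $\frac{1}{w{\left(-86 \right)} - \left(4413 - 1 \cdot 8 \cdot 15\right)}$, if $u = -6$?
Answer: $- \frac{1}{4417} \approx -0.0002264$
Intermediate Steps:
$w{\left(H \right)} = -38 + H$ ($w{\left(H \right)} = \left(-6 + H\right) - 32 = -38 + H$)
$\frac{1}{w{\left(-86 \right)} - \left(4413 - 1 \cdot 8 \cdot 15\right)} = \frac{1}{\left(-38 - 86\right) - \left(4413 - 1 \cdot 8 \cdot 15\right)} = \frac{1}{-124 + \left(-4413 + 8 \cdot 15\right)} = \frac{1}{-124 + \left(-4413 + 120\right)} = \frac{1}{-124 - 4293} = \frac{1}{-4417} = - \frac{1}{4417}$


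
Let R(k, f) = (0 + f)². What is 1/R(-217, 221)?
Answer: 1/48841 ≈ 2.0475e-5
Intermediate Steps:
R(k, f) = f²
1/R(-217, 221) = 1/(221²) = 1/48841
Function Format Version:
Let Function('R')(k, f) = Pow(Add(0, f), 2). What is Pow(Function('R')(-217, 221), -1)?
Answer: Rational(1, 48841) ≈ 2.0475e-5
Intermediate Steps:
Function('R')(k, f) = Pow(f, 2)
Pow(Function('R')(-217, 221), -1) = Pow(Pow(221, 2), -1) = Pow(48841, -1) = Rational(1, 48841)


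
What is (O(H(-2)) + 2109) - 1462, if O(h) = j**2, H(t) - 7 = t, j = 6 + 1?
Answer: 696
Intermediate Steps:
j = 7
H(t) = 7 + t
O(h) = 49 (O(h) = 7**2 = 49)
(O(H(-2)) + 2109) - 1462 = (49 + 2109) - 1462 = 2158 - 1462 = 696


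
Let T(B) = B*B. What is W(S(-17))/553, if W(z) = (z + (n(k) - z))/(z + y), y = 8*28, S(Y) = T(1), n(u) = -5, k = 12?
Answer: -1/24885 ≈ -4.0185e-5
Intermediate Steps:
T(B) = B²
S(Y) = 1 (S(Y) = 1² = 1)
y = 224
W(z) = -5/(224 + z) (W(z) = (z + (-5 - z))/(z + 224) = -5/(224 + z))
W(S(-17))/553 = -5/(224 + 1)/553 = -5/225*(1/553) = -5*1/225*(1/553) = -1/45*1/553 = -1/24885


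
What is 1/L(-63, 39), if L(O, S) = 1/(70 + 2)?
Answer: 72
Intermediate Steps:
L(O, S) = 1/72
1/L(-63, 39) = 1/(1/72) = 72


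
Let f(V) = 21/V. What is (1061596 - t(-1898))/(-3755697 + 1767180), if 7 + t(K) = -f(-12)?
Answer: -4246405/7954068 ≈ -0.53387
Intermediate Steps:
t(K) = -21/4 (t(K) = -7 - 21/(-12) = -7 - 21*(-1)/12 = -7 - 1*(-7/4) = -7 + 7/4 = -21/4)
(1061596 - t(-1898))/(-3755697 + 1767180) = (1061596 - 1*(-21/4))/(-3755697 + 1767180) = (1061596 + 21/4)/(-1988517) = (4246405/4)*(-1/1988517) = -4246405/7954068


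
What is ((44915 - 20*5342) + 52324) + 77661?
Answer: 68060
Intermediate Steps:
((44915 - 20*5342) + 52324) + 77661 = ((44915 - 1*106840) + 52324) + 77661 = ((44915 - 106840) + 52324) + 77661 = (-61925 + 52324) + 77661 = -9601 + 77661 = 68060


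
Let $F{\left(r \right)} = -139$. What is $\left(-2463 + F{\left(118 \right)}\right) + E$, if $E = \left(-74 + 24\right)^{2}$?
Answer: $-102$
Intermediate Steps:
$E = 2500$ ($E = \left(-50\right)^{2} = 2500$)
$\left(-2463 + F{\left(118 \right)}\right) + E = \left(-2463 - 139\right) + 2500 = -2602 + 2500 = -102$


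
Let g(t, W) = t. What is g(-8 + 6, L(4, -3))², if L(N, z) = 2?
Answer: 4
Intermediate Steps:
g(-8 + 6, L(4, -3))² = (-8 + 6)² = (-2)² = 4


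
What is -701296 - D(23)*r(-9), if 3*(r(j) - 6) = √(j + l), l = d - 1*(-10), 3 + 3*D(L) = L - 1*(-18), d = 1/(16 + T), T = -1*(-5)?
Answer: -701372 - 38*√462/189 ≈ -7.0138e+5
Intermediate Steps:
T = 5
d = 1/21 (d = 1/(16 + 5) = 1/21 ≈ 0.047619)
D(L) = 5 + L/3 (D(L) = -1 + (L - 1*(-18))/3 = -1 + (L + 18)/3 = -1 + (18 + L)/3 = -1 + (6 + L/3) = 5 + L/3)
l = 211/21 (l = 1/21 - 1*(-10) = 1/21 + 10 = 211/21 ≈ 10.048)
r(j) = 6 + √(211/21 + j)/3 (r(j) = 6 + √(j + 211/21)/3 = 6 + √(211/21 + j)/3)
-701296 - D(23)*r(-9) = -701296 - (5 + (⅓)*23)*(6 + √(4431 + 441*(-9))/63) = -701296 - (5 + 23/3)*(6 + √(4431 - 3969)/63) = -701296 - 38*(6 + √462/63)/3 = -701296 - (76 + 38*√462/189) = -701296 + (-76 - 38*√462/189) = -701372 - 38*√462/189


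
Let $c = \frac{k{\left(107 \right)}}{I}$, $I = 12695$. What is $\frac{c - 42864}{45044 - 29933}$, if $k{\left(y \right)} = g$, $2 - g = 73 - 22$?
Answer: $- \frac{544158529}{191834145} \approx -2.8366$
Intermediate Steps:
$g = -49$ ($g = 2 - \left(73 - 22\right) = 2 - 51 = -49$)
$k{\left(y \right)} = -49$
$c = - \frac{49}{12695} \approx -0.0038598$
$\frac{c - 42864}{45044 - 29933} = \frac{- \frac{49}{12695} - 42864}{45044 - 29933} = - \frac{544158529}{12695 \cdot 15111} = \left(- \frac{544158529}{12695}\right) \frac{1}{15111} = - \frac{544158529}{191834145}$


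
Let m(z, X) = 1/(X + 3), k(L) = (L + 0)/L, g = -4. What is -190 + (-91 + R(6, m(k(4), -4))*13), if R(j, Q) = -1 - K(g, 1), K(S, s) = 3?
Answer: -333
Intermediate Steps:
k(L) = 1 (k(L) = L/L = 1)
m(z, X) = 1/(3 + X)
R(j, Q) = -4 (R(j, Q) = -1 - 1*3 = -1 - 3 = -4)
-190 + (-91 + R(6, m(k(4), -4))*13) = -190 + (-91 - 4*13) = -190 + (-91 - 52) = -190 - 143 = -333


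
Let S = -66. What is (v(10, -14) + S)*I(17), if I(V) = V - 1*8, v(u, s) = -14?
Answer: -720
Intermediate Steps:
I(V) = -8 + V (I(V) = V - 8 = -8 + V)
(v(10, -14) + S)*I(17) = (-14 - 66)*(-8 + 17) = -80*9 = -720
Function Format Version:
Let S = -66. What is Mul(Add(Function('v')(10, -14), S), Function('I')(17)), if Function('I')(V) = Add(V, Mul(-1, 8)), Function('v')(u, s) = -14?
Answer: -720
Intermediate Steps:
Function('I')(V) = Add(-8, V) (Function('I')(V) = Add(V, -8) = Add(-8, V))
Mul(Add(Function('v')(10, -14), S), Function('I')(17)) = Mul(Add(-14, -66), Add(-8, 17)) = Mul(-80, 9) = -720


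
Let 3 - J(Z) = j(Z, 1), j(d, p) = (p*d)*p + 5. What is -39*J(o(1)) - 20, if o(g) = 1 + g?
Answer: 136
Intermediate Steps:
j(d, p) = 5 + d*p² (j(d, p) = (d*p)*p + 5 = d*p² + 5 = 5 + d*p²)
J(Z) = -2 - Z (J(Z) = 3 - (5 + Z*1²) = 3 - (5 + Z*1) = 3 - (5 + Z) = 3 + (-5 - Z) = -2 - Z)
-39*J(o(1)) - 20 = -39*(-2 - (1 + 1)) - 20 = -39*(-2 - 1*2) - 20 = -39*(-2 - 2) - 20 = -39*(-4) - 20 = 156 - 20 = 136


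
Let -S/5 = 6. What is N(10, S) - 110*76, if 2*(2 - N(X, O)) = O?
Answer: -8343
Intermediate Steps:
S = -30 (S = -5*6 = -30)
N(X, O) = 2 - O/2
N(10, S) - 110*76 = (2 - ½*(-30)) - 110*76 = (2 + 15) - 8360 = 17 - 8360 = -8343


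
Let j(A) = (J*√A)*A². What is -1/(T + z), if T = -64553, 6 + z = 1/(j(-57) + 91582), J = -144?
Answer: 806023876657154302/52036095453103312140481 + 467856*I*√57/52036095453103312140481 ≈ 1.549e-5 + 6.788e-17*I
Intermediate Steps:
j(A) = -144*A^(5/2) (j(A) = (-144*√A)*A² = -144*A^(5/2))
z = -6 + 1/(91582 - 467856*I*√57) (z = -6 + 1/(-467856*I*√57 + 91582) = -6 + 1/(91582 - 467856*I*√57) ≈ -6.0 + 2.8292e-7*I)
-1/(T + z) = -1/(-64553 + (-37455221224237/6242536878338 + 116964*I*√57/3121268439169)) = -1/(-403011938328577151/6242536878338 + 116964*I*√57/3121268439169)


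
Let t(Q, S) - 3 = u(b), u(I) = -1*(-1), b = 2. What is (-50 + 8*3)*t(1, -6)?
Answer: -104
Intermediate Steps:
u(I) = 1
t(Q, S) = 4 (t(Q, S) = 3 + 1 = 4)
(-50 + 8*3)*t(1, -6) = (-50 + 8*3)*4 = (-50 + 24)*4 = -26*4 = -104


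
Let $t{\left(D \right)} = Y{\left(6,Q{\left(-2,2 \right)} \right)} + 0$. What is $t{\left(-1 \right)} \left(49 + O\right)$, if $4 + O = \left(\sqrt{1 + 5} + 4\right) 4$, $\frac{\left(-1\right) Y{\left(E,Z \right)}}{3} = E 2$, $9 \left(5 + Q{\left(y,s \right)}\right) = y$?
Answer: $-2196 - 144 \sqrt{6} \approx -2548.7$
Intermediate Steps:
$Q{\left(y,s \right)} = -5 + \frac{y}{9}$
$Y{\left(E,Z \right)} = - 6 E$ ($Y{\left(E,Z \right)} = - 3 E 2 = - 3 \cdot 2 E = - 6 E$)
$t{\left(D \right)} = -36$ ($t{\left(D \right)} = \left(-6\right) 6 + 0 = -36 + 0 = -36$)
$O = 12 + 4 \sqrt{6}$ ($O = -4 + \left(\sqrt{1 + 5} + 4\right) 4 = -4 + \left(\sqrt{6} + 4\right) 4 = -4 + \left(4 + \sqrt{6}\right) 4 = -4 + \left(16 + 4 \sqrt{6}\right) = 12 + 4 \sqrt{6} \approx 21.798$)
$t{\left(-1 \right)} \left(49 + O\right) = - 36 \left(49 + \left(12 + 4 \sqrt{6}\right)\right) = - 36 \left(61 + 4 \sqrt{6}\right) = -2196 - 144 \sqrt{6}$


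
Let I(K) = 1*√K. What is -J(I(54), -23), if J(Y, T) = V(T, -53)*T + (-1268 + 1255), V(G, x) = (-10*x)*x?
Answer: -646057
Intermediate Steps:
V(G, x) = -10*x²
I(K) = √K
J(Y, T) = -13 - 28090*T (J(Y, T) = (-10*(-53)²)*T + (-1268 + 1255) = (-10*2809)*T - 13 = -28090*T - 13 = -13 - 28090*T)
-J(I(54), -23) = -(-13 - 28090*(-23)) = -(-13 + 646070) = -1*646057 = -646057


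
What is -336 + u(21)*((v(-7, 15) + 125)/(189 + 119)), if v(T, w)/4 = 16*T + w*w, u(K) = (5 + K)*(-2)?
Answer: -33373/77 ≈ -433.42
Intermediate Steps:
u(K) = -10 - 2*K
v(T, w) = 4*w**2 + 64*T (v(T, w) = 4*(16*T + w*w) = 4*(16*T + w**2) = 4*(w**2 + 16*T) = 4*w**2 + 64*T)
-336 + u(21)*((v(-7, 15) + 125)/(189 + 119)) = -336 + (-10 - 2*21)*(((4*15**2 + 64*(-7)) + 125)/(189 + 119)) = -336 + (-10 - 42)*(((4*225 - 448) + 125)/308) = -336 - 52*((900 - 448) + 125)/308 = -336 - 52*(452 + 125)/308 = -336 - 30004/308 = -336 - 52*577/308 = -336 - 7501/77 = -33373/77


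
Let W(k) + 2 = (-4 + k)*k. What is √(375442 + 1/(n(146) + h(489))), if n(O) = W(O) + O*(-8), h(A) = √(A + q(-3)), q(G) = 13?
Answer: √(7344396405 + 375442*√502)/√(19562 + √502) ≈ 612.73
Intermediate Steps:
W(k) = -2 + k*(-4 + k) (W(k) = -2 + (-4 + k)*k = -2 + k*(-4 + k))
h(A) = √(13 + A) (h(A) = √(A + 13) = √(13 + A))
n(O) = -2 + O² - 12*O (n(O) = (-2 + O² - 4*O) + O*(-8) = (-2 + O² - 4*O) - 8*O = -2 + O² - 12*O)
√(375442 + 1/(n(146) + h(489))) = √(375442 + 1/((-2 + 146² - 12*146) + √(13 + 489))) = √(375442 + 1/((-2 + 21316 - 1752) + √502)) = √(375442 + 1/(19562 + √502))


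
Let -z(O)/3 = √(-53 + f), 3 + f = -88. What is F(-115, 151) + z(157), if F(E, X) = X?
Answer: 151 - 36*I ≈ 151.0 - 36.0*I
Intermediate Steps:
f = -91 (f = -3 - 88 = -91)
z(O) = -36*I (z(O) = -3*√(-53 - 91) = -36*I)
F(-115, 151) + z(157) = 151 - 36*I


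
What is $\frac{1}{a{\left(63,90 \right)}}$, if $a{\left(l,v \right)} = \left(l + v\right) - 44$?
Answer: $\frac{1}{109} \approx 0.0091743$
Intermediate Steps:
$a{\left(l,v \right)} = -44 + l + v$ ($a{\left(l,v \right)} = \left(l + v\right) - 44 = -44 + l + v$)
$\frac{1}{a{\left(63,90 \right)}} = \frac{1}{-44 + 63 + 90} = \frac{1}{109}$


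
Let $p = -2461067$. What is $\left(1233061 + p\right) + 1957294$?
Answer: $729288$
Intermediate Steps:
$\left(1233061 + p\right) + 1957294 = \left(1233061 - 2461067\right) + 1957294 = -1228006 + 1957294 = 729288$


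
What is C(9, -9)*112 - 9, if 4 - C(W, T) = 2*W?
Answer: -1577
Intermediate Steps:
C(W, T) = 4 - 2*W
C(9, -9)*112 - 9 = (4 - 2*9)*112 - 9 = (4 - 18)*112 - 9 = -14*112 - 9 = -1568 - 9 = -1577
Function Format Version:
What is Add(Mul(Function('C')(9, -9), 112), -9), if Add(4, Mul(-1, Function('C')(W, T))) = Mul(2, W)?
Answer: -1577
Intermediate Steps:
Function('C')(W, T) = Add(4, Mul(-2, W)) (Function('C')(W, T) = Add(4, Mul(-1, Mul(2, W))) = Add(4, Mul(-2, W)))
Add(Mul(Function('C')(9, -9), 112), -9) = Add(Mul(Add(4, Mul(-2, 9)), 112), -9) = Add(Mul(Add(4, -18), 112), -9) = Add(Mul(-14, 112), -9) = Add(-1568, -9) = -1577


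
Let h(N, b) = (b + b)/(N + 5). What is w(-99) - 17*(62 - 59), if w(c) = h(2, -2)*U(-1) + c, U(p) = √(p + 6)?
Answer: -150 - 4*√5/7 ≈ -151.28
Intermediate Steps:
U(p) = √(6 + p)
h(N, b) = 2*b/(5 + N) (h(N, b) = (2*b)/(5 + N) = 2*b/(5 + N))
w(c) = c - 4*√5/7 (w(c) = (2*(-2)/(5 + 2))*√(6 - 1) + c = (2*(-2)/7)*√5 + c = (2*(-2)*(⅐))*√5 + c = -4*√5/7 + c = c - 4*√5/7)
w(-99) - 17*(62 - 59) = (-99 - 4*√5/7) - 17*(62 - 59) = (-99 - 4*√5/7) - 17*3 = (-99 - 4*√5/7) - 51 = -150 - 4*√5/7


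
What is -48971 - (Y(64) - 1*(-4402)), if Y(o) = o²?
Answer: -57469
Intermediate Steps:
-48971 - (Y(64) - 1*(-4402)) = -48971 - (64² - 1*(-4402)) = -48971 - (4096 + 4402) = -48971 - 1*8498 = -48971 - 8498 = -57469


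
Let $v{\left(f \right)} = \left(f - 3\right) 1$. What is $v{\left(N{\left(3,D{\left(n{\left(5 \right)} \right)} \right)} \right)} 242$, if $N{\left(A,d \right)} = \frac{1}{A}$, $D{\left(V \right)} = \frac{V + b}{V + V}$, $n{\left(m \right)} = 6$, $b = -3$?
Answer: $- \frac{1936}{3} \approx -645.33$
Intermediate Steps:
$D{\left(V \right)} = \frac{-3 + V}{2 V}$ ($D{\left(V \right)} = \frac{V - 3}{V + V} = \frac{-3 + V}{2 V}$)
$v{\left(f \right)} = -3 + f$ ($v{\left(f \right)} = \left(-3 + f\right) 1 = -3 + f$)
$v{\left(N{\left(3,D{\left(n{\left(5 \right)} \right)} \right)} \right)} 242 = \left(-3 + \frac{1}{3}\right) 242 = \left(- \frac{8}{3}\right) 242 = - \frac{1936}{3}$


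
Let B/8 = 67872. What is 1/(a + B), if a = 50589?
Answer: 1/593565 ≈ 1.6847e-6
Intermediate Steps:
B = 542976 (B = 8*67872 = 542976)
1/(a + B) = 1/(50589 + 542976) = 1/593565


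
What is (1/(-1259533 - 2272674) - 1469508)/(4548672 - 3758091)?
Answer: -5190606444157/2792495742267 ≈ -1.8588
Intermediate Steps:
(1/(-1259533 - 2272674) - 1469508)/(4548672 - 3758091) = (1/(-3532207) - 1469508)/790581 = (-1/3532207 - 1469508)*(1/790581) = -5190606444157/3532207*1/790581 = -5190606444157/2792495742267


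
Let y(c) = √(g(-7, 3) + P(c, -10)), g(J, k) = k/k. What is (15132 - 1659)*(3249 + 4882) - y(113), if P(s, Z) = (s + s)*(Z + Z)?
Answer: 109548963 - I*√4519 ≈ 1.0955e+8 - 67.224*I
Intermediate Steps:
P(s, Z) = 4*Z*s (P(s, Z) = (2*s)*(2*Z) = 4*Z*s)
g(J, k) = 1
y(c) = √(1 - 40*c) (y(c) = √(1 + 4*(-10)*c) = √(1 - 40*c))
(15132 - 1659)*(3249 + 4882) - y(113) = (15132 - 1659)*(3249 + 4882) - √(1 - 40*113) = 13473*8131 - √(1 - 4520) = 109548963 - √(-4519) = 109548963 - I*√4519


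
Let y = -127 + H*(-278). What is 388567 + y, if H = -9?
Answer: 390942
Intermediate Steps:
y = 2375 (y = -127 - 9*(-278) = -127 + 2502 = 2375)
388567 + y = 388567 + 2375 = 390942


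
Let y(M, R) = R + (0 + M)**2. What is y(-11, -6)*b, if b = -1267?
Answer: -145705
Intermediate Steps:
y(M, R) = R + M**2
y(-11, -6)*b = (-6 + (-11)**2)*(-1267) = (-6 + 121)*(-1267) = 115*(-1267) = -145705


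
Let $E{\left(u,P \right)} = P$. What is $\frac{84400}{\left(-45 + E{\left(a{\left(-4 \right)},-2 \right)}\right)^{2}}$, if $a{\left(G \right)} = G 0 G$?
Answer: $\frac{84400}{2209} \approx 38.207$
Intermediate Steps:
$a{\left(G \right)} = 0$ ($a{\left(G \right)} = 0 G = 0$)
$\frac{84400}{\left(-45 + E{\left(a{\left(-4 \right)},-2 \right)}\right)^{2}} = \frac{84400}{\left(-45 - 2\right)^{2}} = \frac{84400}{\left(-47\right)^{2}} = \frac{84400}{2209}$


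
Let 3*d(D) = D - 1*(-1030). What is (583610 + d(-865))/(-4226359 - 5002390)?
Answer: -583665/9228749 ≈ -0.063244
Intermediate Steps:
d(D) = 1030/3 + D/3 (d(D) = (D - 1*(-1030))/3 = (D + 1030)/3 = (1030 + D)/3 = 1030/3 + D/3)
(583610 + d(-865))/(-4226359 - 5002390) = (583610 + (1030/3 + (⅓)*(-865)))/(-4226359 - 5002390) = (583610 + (1030/3 - 865/3))/(-9228749) = (583610 + 55)*(-1/9228749) = 583665*(-1/9228749) = -583665/9228749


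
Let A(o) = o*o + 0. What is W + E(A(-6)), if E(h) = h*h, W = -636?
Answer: 660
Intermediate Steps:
A(o) = o² (A(o) = o² + 0 = o²)
E(h) = h²
W + E(A(-6)) = -636 + ((-6)²)² = -636 + 36² = -636 + 1296 = 660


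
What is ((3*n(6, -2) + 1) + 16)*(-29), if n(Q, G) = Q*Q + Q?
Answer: -4147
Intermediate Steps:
n(Q, G) = Q + Q² (n(Q, G) = Q² + Q = Q + Q²)
((3*n(6, -2) + 1) + 16)*(-29) = ((3*(6*(1 + 6)) + 1) + 16)*(-29) = ((3*(6*7) + 1) + 16)*(-29) = ((3*42 + 1) + 16)*(-29) = ((126 + 1) + 16)*(-29) = (127 + 16)*(-29) = 143*(-29) = -4147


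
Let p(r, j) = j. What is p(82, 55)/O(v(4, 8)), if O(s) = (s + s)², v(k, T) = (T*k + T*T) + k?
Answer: 11/8000 ≈ 0.0013750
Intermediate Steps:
v(k, T) = k + T² + T*k (v(k, T) = (T*k + T²) + k = (T² + T*k) + k = k + T² + T*k)
O(s) = 4*s² (O(s) = (2*s)² = 4*s²)
p(82, 55)/O(v(4, 8)) = 55/((4*(4 + 8² + 8*4)²)) = 55/((4*(4 + 64 + 32)²)) = 55/((4*100²)) = 55/((4*10000)) = 55/40000 = 55*(1/40000) = 11/8000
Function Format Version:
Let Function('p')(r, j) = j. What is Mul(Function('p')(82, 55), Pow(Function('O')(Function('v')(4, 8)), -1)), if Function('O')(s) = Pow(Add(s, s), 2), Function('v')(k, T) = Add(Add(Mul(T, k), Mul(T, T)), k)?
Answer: Rational(11, 8000) ≈ 0.0013750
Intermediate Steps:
Function('v')(k, T) = Add(k, Pow(T, 2), Mul(T, k)) (Function('v')(k, T) = Add(Add(Mul(T, k), Pow(T, 2)), k) = Add(Add(Pow(T, 2), Mul(T, k)), k) = Add(k, Pow(T, 2), Mul(T, k)))
Function('O')(s) = Mul(4, Pow(s, 2)) (Function('O')(s) = Pow(Mul(2, s), 2) = Mul(4, Pow(s, 2)))
Mul(Function('p')(82, 55), Pow(Function('O')(Function('v')(4, 8)), -1)) = Mul(55, Pow(Mul(4, Pow(Add(4, Pow(8, 2), Mul(8, 4)), 2)), -1)) = Mul(55, Pow(Mul(4, Pow(Add(4, 64, 32), 2)), -1)) = Mul(55, Pow(Mul(4, Pow(100, 2)), -1)) = Mul(55, Pow(Mul(4, 10000), -1)) = Mul(55, Pow(40000, -1)) = Mul(55, Rational(1, 40000)) = Rational(11, 8000)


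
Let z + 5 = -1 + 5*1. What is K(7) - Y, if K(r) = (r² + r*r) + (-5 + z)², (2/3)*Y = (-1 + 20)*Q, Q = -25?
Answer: 1693/2 ≈ 846.50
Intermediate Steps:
z = -1 (z = -5 + (-1 + 5*1) = -5 + (-1 + 5) = -5 + 4 = -1)
Y = -1425/2 (Y = 3*((-1 + 20)*(-25))/2 = 3*(19*(-25))/2 = (3/2)*(-475) = -1425/2 ≈ -712.50)
K(r) = 36 + 2*r² (K(r) = (r² + r*r) + (-5 - 1)² = (r² + r²) + (-6)² = 2*r² + 36 = 36 + 2*r²)
K(7) - Y = (36 + 2*7²) - 1*(-1425/2) = (36 + 2*49) + 1425/2 = (36 + 98) + 1425/2 = 134 + 1425/2 = 1693/2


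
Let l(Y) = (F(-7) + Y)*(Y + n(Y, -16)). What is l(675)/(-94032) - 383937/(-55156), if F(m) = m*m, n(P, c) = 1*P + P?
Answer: -77711541/9004217 ≈ -8.6306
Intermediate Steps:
n(P, c) = 2*P (n(P, c) = P + P = 2*P)
F(m) = m**2
l(Y) = 3*Y*(49 + Y) (l(Y) = ((-7)**2 + Y)*(Y + 2*Y) = (49 + Y)*(3*Y) = 3*Y*(49 + Y))
l(675)/(-94032) - 383937/(-55156) = (3*675*(49 + 675))/(-94032) - 383937/(-55156) = (3*675*724)*(-1/94032) - 383937*(-1/55156) = 1466100*(-1/94032) + 383937/55156 = -40725/2612 + 383937/55156 = -77711541/9004217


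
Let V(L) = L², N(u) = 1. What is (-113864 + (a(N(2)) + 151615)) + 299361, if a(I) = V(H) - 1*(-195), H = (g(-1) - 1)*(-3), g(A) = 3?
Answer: 337343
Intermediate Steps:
H = -6 (H = (3 - 1)*(-3) = 2*(-3) = -6)
a(I) = 231 (a(I) = (-6)² - 1*(-195) = 36 + 195 = 231)
(-113864 + (a(N(2)) + 151615)) + 299361 = (-113864 + (231 + 151615)) + 299361 = (-113864 + 151846) + 299361 = 37982 + 299361 = 337343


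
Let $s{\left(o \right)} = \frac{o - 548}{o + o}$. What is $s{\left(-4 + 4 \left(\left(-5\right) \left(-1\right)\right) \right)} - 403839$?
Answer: $- \frac{3230845}{8} \approx -4.0386 \cdot 10^{5}$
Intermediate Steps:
$s{\left(o \right)} = \frac{-548 + o}{2 o}$
$s{\left(-4 + 4 \left(\left(-5\right) \left(-1\right)\right) \right)} - 403839 = \frac{-548 - \left(4 - 4 \left(\left(-5\right) \left(-1\right)\right)\right)}{2 \left(-4 + 4 \left(\left(-5\right) \left(-1\right)\right)\right)} - 403839 = \frac{-548 + \left(-4 + 4 \cdot 5\right)}{2 \left(-4 + 4 \cdot 5\right)} - 403839 = \frac{-548 + \left(-4 + 20\right)}{2 \left(-4 + 20\right)} - 403839 = \frac{-548 + 16}{2 \cdot 16} - 403839 = \frac{1}{2} \cdot \frac{1}{16} \left(-532\right) - 403839 = - \frac{133}{8} - 403839 = - \frac{3230845}{8}$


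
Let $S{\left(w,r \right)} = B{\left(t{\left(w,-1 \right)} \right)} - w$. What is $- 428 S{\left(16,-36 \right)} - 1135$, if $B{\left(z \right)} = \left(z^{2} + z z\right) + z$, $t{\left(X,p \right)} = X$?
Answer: $-220271$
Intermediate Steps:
$B{\left(z \right)} = z + 2 z^{2}$ ($B{\left(z \right)} = \left(z^{2} + z^{2}\right) + z = 2 z^{2} + z = z + 2 z^{2}$)
$S{\left(w,r \right)} = - w + w \left(1 + 2 w\right)$ ($S{\left(w,r \right)} = w \left(1 + 2 w\right) - w = - w + w \left(1 + 2 w\right)$)
$- 428 S{\left(16,-36 \right)} - 1135 = - 428 \cdot 2 \cdot 16^{2} - 1135 = - 428 \cdot 2 \cdot 256 - 1135 = \left(-428\right) 512 - 1135 = -219136 - 1135 = -220271$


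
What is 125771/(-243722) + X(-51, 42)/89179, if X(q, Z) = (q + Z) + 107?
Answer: -11192247253/21734884238 ≈ -0.51494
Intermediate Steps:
X(q, Z) = 107 + Z + q (X(q, Z) = (Z + q) + 107 = 107 + Z + q)
125771/(-243722) + X(-51, 42)/89179 = 125771/(-243722) + (107 + 42 - 51)/89179 = 125771*(-1/243722) + 98*(1/89179) = -125771/243722 + 98/89179 = -11192247253/21734884238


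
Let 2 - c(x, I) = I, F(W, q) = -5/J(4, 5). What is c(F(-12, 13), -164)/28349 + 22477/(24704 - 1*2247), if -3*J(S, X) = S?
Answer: 640928335/636633493 ≈ 1.0067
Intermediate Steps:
J(S, X) = -S/3
F(W, q) = 15/4 (F(W, q) = -5/((-1/3*4)) = -5/(-4/3) = -5*(-3/4) = 15/4)
c(x, I) = 2 - I
c(F(-12, 13), -164)/28349 + 22477/(24704 - 1*2247) = (2 - 1*(-164))/28349 + 22477/(24704 - 1*2247) = (2 + 164)*(1/28349) + 22477/(24704 - 2247) = 166*(1/28349) + 22477/22457 = 166/28349 + 22477*(1/22457) = 166/28349 + 22477/22457 = 640928335/636633493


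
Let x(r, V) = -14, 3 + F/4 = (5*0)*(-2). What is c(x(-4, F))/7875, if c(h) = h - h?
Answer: 0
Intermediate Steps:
F = -12 (F = -12 + 4*((5*0)*(-2)) = -12 + 4*(0*(-2)) = -12 + 4*0 = -12 + 0 = -12)
c(h) = 0
c(x(-4, F))/7875 = 0/7875 = 0*(1/7875) = 0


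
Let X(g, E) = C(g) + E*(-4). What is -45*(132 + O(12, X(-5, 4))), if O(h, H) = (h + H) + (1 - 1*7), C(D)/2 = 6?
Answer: -6030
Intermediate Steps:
C(D) = 12 (C(D) = 2*6 = 12)
X(g, E) = 12 - 4*E (X(g, E) = 12 + E*(-4) = 12 - 4*E)
O(h, H) = -6 + H + h (O(h, H) = (H + h) + (1 - 7) = (H + h) - 6 = -6 + H + h)
-45*(132 + O(12, X(-5, 4))) = -45*(132 + (-6 + (12 - 4*4) + 12)) = -45*(132 + (-6 + (12 - 16) + 12)) = -45*(132 + (-6 - 4 + 12)) = -45*(132 + 2) = -45*134 = -6030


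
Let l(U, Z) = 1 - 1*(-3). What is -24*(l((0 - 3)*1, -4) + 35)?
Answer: -936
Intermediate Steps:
l(U, Z) = 4 (l(U, Z) = 1 + 3 = 4)
-24*(l((0 - 3)*1, -4) + 35) = -24*(4 + 35) = -24*39 = -936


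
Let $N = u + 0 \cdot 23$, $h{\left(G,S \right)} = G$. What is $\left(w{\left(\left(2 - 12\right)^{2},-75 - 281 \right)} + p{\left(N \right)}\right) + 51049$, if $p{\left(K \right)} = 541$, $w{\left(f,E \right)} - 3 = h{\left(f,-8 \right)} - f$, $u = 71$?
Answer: $51593$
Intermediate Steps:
$w{\left(f,E \right)} = 3$ ($w{\left(f,E \right)} = 3 + \left(f - f\right) = 3 + 0 = 3$)
$N = 71$ ($N = 71 + 0 \cdot 23 = 71 + 0 = 71$)
$\left(w{\left(\left(2 - 12\right)^{2},-75 - 281 \right)} + p{\left(N \right)}\right) + 51049 = \left(3 + 541\right) + 51049 = 544 + 51049 = 51593$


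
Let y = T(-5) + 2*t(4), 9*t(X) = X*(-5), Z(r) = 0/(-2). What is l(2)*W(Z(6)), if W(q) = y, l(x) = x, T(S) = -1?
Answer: -98/9 ≈ -10.889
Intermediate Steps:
Z(r) = 0 (Z(r) = 0*(-1/2) = 0)
t(X) = -5*X/9 (t(X) = (X*(-5))/9 = (-5*X)/9 = -5*X/9)
y = -49/9 (y = -1 + 2*(-5/9*4) = -1 + 2*(-20/9) = -1 - 40/9 = -49/9 ≈ -5.4444)
W(q) = -49/9
l(2)*W(Z(6)) = 2*(-49/9) = -98/9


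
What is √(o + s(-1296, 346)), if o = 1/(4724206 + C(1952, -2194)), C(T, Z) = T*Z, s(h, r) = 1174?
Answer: √228857381877894/441518 ≈ 34.264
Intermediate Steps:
o = 1/441518 (o = 1/(4724206 + 1952*(-2194)) = 1/(4724206 - 4282688) = 1/441518 ≈ 2.2649e-6)
√(o + s(-1296, 346)) = √(1/441518 + 1174) = √(518342133/441518) = √228857381877894/441518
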